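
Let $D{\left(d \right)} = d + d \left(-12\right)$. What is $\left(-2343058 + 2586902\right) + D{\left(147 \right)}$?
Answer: $242227$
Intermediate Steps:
$D{\left(d \right)} = - 11 d$ ($D{\left(d \right)} = d - 12 d = - 11 d$)
$\left(-2343058 + 2586902\right) + D{\left(147 \right)} = \left(-2343058 + 2586902\right) - 1617 = 243844 - 1617 = 242227$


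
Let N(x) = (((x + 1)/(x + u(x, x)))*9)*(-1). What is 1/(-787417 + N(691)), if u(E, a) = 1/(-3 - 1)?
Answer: -307/241739787 ≈ -1.2700e-6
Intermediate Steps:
u(E, a) = -1/4 (u(E, a) = 1/(-4) = -1/4)
N(x) = -9*(1 + x)/(-1/4 + x) (N(x) = (((x + 1)/(x - 1/4))*9)*(-1) = (((1 + x)/(-1/4 + x))*9)*(-1) = (9*(1 + x)/(-1/4 + x))*(-1) = -9*(1 + x)/(-1/4 + x))
1/(-787417 + N(691)) = 1/(-787417 + 36*(-1 - 1*691)/(-1 + 4*691)) = 1/(-787417 + 36*(-1 - 691)/(-1 + 2764)) = 1/(-787417 + 36*(-692)/2763) = 1/(-787417 + 36*(1/2763)*(-692)) = 1/(-787417 - 2768/307) = 1/(-241739787/307) = -307/241739787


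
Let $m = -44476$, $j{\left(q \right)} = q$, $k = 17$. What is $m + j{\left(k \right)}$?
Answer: $-44459$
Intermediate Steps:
$m + j{\left(k \right)} = -44476 + 17 = -44459$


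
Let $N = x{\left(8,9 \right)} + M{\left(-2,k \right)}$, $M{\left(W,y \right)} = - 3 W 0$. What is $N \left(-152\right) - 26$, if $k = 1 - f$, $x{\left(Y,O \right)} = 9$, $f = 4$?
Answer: $-1394$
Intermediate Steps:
$k = -3$ ($k = 1 - 4 = -3$)
$M{\left(W,y \right)} = 0$
$N = 9$ ($N = 9 + 0 = 9$)
$N \left(-152\right) - 26 = 9 \left(-152\right) - 26 = -1368 - 26 = -1394$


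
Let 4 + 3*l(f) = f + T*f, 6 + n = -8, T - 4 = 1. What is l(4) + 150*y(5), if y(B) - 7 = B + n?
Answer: -880/3 ≈ -293.33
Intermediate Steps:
T = 5 (T = 4 + 1 = 5)
n = -14 (n = -6 - 8 = -14)
l(f) = -4/3 + 2*f (l(f) = -4/3 + (f + 5*f)/3 = -4/3 + (6*f)/3 = -4/3 + 2*f)
y(B) = -7 + B (y(B) = 7 + (B - 14) = 7 + (-14 + B) = -7 + B)
l(4) + 150*y(5) = (-4/3 + 2*4) + 150*(-7 + 5) = (-4/3 + 8) + 150*(-2) = 20/3 - 300 = -880/3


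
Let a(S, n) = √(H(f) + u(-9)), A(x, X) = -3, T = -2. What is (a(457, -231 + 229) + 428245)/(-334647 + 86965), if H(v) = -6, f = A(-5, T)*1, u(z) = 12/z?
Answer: -428245/247682 - I*√66/743046 ≈ -1.729 - 1.0933e-5*I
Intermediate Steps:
f = -3 (f = -3*1 = -3)
a(S, n) = I*√66/3 (a(S, n) = √(-6 + 12/(-9)) = √(-6 + 12*(-⅑)) = √(-6 - 4/3) = √(-22/3) = I*√66/3)
(a(457, -231 + 229) + 428245)/(-334647 + 86965) = (I*√66/3 + 428245)/(-334647 + 86965) = (428245 + I*√66/3)/(-247682) = (428245 + I*√66/3)*(-1/247682) = -428245/247682 - I*√66/743046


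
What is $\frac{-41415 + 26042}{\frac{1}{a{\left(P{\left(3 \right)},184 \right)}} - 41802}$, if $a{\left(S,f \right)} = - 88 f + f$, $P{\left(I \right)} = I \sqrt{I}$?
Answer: $\frac{246090984}{669166417} \approx 0.36776$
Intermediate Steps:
$P{\left(I \right)} = I^{\frac{3}{2}}$
$a{\left(S,f \right)} = - 87 f$
$\frac{-41415 + 26042}{\frac{1}{a{\left(P{\left(3 \right)},184 \right)}} - 41802} = \frac{-41415 + 26042}{\frac{1}{\left(-87\right) 184} - 41802} = - \frac{15373}{\frac{1}{-16008} - 41802} = - \frac{15373}{- \frac{1}{16008} - 41802} = - \frac{15373}{- \frac{669166417}{16008}} = \left(-15373\right) \left(- \frac{16008}{669166417}\right) = \frac{246090984}{669166417}$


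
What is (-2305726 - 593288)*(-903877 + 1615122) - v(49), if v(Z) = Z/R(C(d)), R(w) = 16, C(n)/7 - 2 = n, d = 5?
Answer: -32990547398929/16 ≈ -2.0619e+12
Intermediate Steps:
C(n) = 14 + 7*n
v(Z) = Z/16
(-2305726 - 593288)*(-903877 + 1615122) - v(49) = (-2305726 - 593288)*(-903877 + 1615122) - 49/16 = -2899014*711245 - 1*49/16 = -2061909212430 - 49/16 = -32990547398929/16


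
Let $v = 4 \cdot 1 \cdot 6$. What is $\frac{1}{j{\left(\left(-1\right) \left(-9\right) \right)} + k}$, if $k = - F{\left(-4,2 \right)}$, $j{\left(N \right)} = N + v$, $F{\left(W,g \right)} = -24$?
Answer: $\frac{1}{57} \approx 0.017544$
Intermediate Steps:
$v = 24$ ($v = 4 \cdot 6 = 24$)
$j{\left(N \right)} = 24 + N$ ($j{\left(N \right)} = N + 24 = 24 + N$)
$k = 24$ ($k = \left(-1\right) \left(-24\right) = 24$)
$\frac{1}{j{\left(\left(-1\right) \left(-9\right) \right)} + k} = \frac{1}{\left(24 - -9\right) + 24} = \frac{1}{\left(24 + 9\right) + 24} = \frac{1}{33 + 24} = \frac{1}{57}$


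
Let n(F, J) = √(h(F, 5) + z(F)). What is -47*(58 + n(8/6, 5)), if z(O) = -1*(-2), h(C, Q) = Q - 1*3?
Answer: -2820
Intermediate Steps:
h(C, Q) = -3 + Q (h(C, Q) = Q - 3 = -3 + Q)
z(O) = 2
n(F, J) = 2 (n(F, J) = √((-3 + 5) + 2) = √(2 + 2) = √4 = 2)
-47*(58 + n(8/6, 5)) = -47*(58 + 2) = -47*60 = -2820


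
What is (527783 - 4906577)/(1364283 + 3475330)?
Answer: -4378794/4839613 ≈ -0.90478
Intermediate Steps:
(527783 - 4906577)/(1364283 + 3475330) = -4378794/4839613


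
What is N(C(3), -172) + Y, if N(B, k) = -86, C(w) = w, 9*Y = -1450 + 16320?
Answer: 14096/9 ≈ 1566.2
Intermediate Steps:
Y = 14870/9 (Y = (-1450 + 16320)/9 = (⅑)*14870 = 14870/9 ≈ 1652.2)
N(C(3), -172) + Y = -86 + 14870/9 = 14096/9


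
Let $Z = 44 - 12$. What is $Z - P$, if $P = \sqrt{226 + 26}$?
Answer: $32 - 6 \sqrt{7} \approx 16.125$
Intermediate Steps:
$Z = 32$
$P = 6 \sqrt{7}$ ($P = \sqrt{252} = 6 \sqrt{7} \approx 15.875$)
$Z - P = 32 - 6 \sqrt{7}$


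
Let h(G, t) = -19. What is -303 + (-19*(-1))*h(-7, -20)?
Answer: -664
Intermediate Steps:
-303 + (-19*(-1))*h(-7, -20) = -303 - 19*(-1)*(-19) = -303 + 19*(-19) = -303 - 361 = -664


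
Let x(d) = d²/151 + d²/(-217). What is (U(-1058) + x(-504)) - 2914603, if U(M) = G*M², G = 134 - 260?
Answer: -673848465019/4681 ≈ -1.4395e+8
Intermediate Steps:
G = -126
x(d) = 66*d²/32767 (x(d) = d²*(1/151) + d²*(-1/217) = d²/151 - d²/217 = 66*d²/32767)
U(M) = -126*M²
(U(-1058) + x(-504)) - 2914603 = (-126*(-1058)² + (66/32767)*(-504)²) - 2914603 = (-126*1119364 + (66/32767)*254016) - 2914603 = (-141039864 + 2395008/4681) - 2914603 = -660205208376/4681 - 2914603 = -673848465019/4681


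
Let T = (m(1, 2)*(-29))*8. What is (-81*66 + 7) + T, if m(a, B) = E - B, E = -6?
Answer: -3483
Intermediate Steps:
m(a, B) = -6 - B
T = 1856 (T = ((-6 - 1*2)*(-29))*8 = ((-6 - 2)*(-29))*8 = -8*(-29)*8 = 232*8 = 1856)
(-81*66 + 7) + T = (-81*66 + 7) + 1856 = (-5346 + 7) + 1856 = -5339 + 1856 = -3483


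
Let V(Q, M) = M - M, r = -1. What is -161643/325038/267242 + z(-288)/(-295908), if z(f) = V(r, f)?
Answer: -53881/28954601732 ≈ -1.8609e-6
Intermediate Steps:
V(Q, M) = 0
z(f) = 0
-161643/325038/267242 + z(-288)/(-295908) = -161643/325038/267242 + 0/(-295908) = -161643*1/325038*(1/267242) + 0*(-1/295908) = -53881/108346*1/267242 + 0 = -53881/28954601732 + 0 = -53881/28954601732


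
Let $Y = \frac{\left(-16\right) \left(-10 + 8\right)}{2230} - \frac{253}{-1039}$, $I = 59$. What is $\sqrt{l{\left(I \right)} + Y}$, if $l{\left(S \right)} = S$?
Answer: $\frac{\sqrt{79529223698990}}{1158485} \approx 7.6979$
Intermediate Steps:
$Y = \frac{298719}{1158485}$ ($Y = \left(-16\right) \left(-2\right) \frac{1}{2230} - - \frac{253}{1039} = 32 \cdot \frac{1}{2230} + \frac{253}{1039} = \frac{16}{1115} + \frac{253}{1039} = \frac{298719}{1158485} \approx 0.25785$)
$\sqrt{l{\left(I \right)} + Y} = \sqrt{59 + \frac{298719}{1158485}} = \sqrt{\frac{68649334}{1158485}} = \frac{\sqrt{79529223698990}}{1158485}$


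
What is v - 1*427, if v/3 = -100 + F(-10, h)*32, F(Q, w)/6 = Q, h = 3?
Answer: -6487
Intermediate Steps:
F(Q, w) = 6*Q
v = -6060 (v = 3*(-100 + (6*(-10))*32) = 3*(-100 - 60*32) = 3*(-100 - 1920) = 3*(-2020) = -6060)
v - 1*427 = -6060 - 1*427 = -6060 - 427 = -6487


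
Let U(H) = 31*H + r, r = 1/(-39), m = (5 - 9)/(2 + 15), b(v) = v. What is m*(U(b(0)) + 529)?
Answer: -82520/663 ≈ -124.46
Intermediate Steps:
m = -4/17 ≈ -0.23529
r = -1/39 ≈ -0.025641
U(H) = -1/39 + 31*H (U(H) = 31*H - 1/39 = -1/39 + 31*H)
m*(U(b(0)) + 529) = -4*((-1/39 + 31*0) + 529)/17 = -4*((-1/39 + 0) + 529)/17 = -4*(-1/39 + 529)/17 = -4/17*20630/39 = -82520/663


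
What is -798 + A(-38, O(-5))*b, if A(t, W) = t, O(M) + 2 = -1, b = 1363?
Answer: -52592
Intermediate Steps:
O(M) = -3 (O(M) = -2 - 1 = -3)
-798 + A(-38, O(-5))*b = -798 - 38*1363 = -798 - 51794 = -52592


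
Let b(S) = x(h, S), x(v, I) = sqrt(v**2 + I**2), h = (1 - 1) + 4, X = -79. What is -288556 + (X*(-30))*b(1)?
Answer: -288556 + 2370*sqrt(17) ≈ -2.7878e+5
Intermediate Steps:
h = 4 (h = 0 + 4 = 4)
x(v, I) = sqrt(I**2 + v**2)
b(S) = sqrt(16 + S**2) (b(S) = sqrt(S**2 + 4**2) = sqrt(S**2 + 16) = sqrt(16 + S**2))
-288556 + (X*(-30))*b(1) = -288556 + (-79*(-30))*sqrt(16 + 1**2) = -288556 + 2370*sqrt(16 + 1) = -288556 + 2370*sqrt(17)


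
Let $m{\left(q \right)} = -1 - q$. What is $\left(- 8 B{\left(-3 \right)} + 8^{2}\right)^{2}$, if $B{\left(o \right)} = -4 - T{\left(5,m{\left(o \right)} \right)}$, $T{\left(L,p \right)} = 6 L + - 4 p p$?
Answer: $43264$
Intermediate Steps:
$T{\left(L,p \right)} = - 4 p^{2} + 6 L$ ($T{\left(L,p \right)} = 6 L - 4 p^{2} = - 4 p^{2} + 6 L$)
$B{\left(o \right)} = -34 + 4 \left(-1 - o\right)^{2}$ ($B{\left(o \right)} = -4 - \left(- 4 \left(-1 - o\right)^{2} + 6 \cdot 5\right) = -4 - \left(- 4 \left(-1 - o\right)^{2} + 30\right) = -4 - \left(30 - 4 \left(-1 - o\right)^{2}\right) = -4 + \left(-30 + 4 \left(-1 - o\right)^{2}\right) = -34 + 4 \left(-1 - o\right)^{2}$)
$\left(- 8 B{\left(-3 \right)} + 8^{2}\right)^{2} = \left(- 8 \left(-34 + 4 \left(1 - 3\right)^{2}\right) + 8^{2}\right)^{2} = \left(- 8 \left(-34 + 4 \left(-2\right)^{2}\right) + 64\right)^{2} = \left(- 8 \left(-34 + 4 \cdot 4\right) + 64\right)^{2} = \left(- 8 \left(-34 + 16\right) + 64\right)^{2} = \left(\left(-8\right) \left(-18\right) + 64\right)^{2} = \left(144 + 64\right)^{2} = 208^{2} = 43264$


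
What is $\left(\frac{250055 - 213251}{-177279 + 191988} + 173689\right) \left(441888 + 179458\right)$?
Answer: $\frac{529144115999510}{4903} \approx 1.0792 \cdot 10^{11}$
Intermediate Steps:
$\left(\frac{250055 - 213251}{-177279 + 191988} + 173689\right) \left(441888 + 179458\right) = \left(\frac{36804}{14709} + 173689\right) 621346 = \left(36804 \cdot \frac{1}{14709} + 173689\right) 621346 = \left(\frac{12268}{4903} + 173689\right) 621346 = \frac{851609435}{4903} \cdot 621346 = \frac{529144115999510}{4903}$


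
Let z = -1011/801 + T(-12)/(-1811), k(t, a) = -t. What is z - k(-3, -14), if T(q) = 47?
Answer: -2073467/483537 ≈ -4.2881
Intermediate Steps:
z = -622856/483537 (z = -1011/801 + 47/(-1811) = -1011*1/801 + 47*(-1/1811) = -337/267 - 47/1811 = -622856/483537 ≈ -1.2881)
z - k(-3, -14) = -622856/483537 - (-1)*(-3) = -622856/483537 - 1*3 = -622856/483537 - 3 = -2073467/483537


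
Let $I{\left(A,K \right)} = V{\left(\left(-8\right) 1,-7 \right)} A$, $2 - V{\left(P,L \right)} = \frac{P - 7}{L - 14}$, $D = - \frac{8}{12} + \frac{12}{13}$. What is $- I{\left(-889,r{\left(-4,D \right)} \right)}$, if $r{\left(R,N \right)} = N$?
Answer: $1143$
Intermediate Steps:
$D = \frac{10}{39}$ ($D = \left(-8\right) \frac{1}{12} + 12 \cdot \frac{1}{13} = - \frac{2}{3} + \frac{12}{13} = \frac{10}{39} \approx 0.25641$)
$V{\left(P,L \right)} = 2 - \frac{-7 + P}{-14 + L}$ ($V{\left(P,L \right)} = 2 - \frac{P - 7}{L - 14} = 2 - \frac{P - 7}{-14 + L} = 2 - \frac{-7 + P}{-14 + L}$)
$I{\left(A,K \right)} = \frac{9 A}{7}$ ($I{\left(A,K \right)} = \frac{-21 - \left(-8\right) 1 + 2 \left(-7\right)}{-14 - 7} A = \frac{-21 - -8 - 14}{-21} A = - \frac{-21 + 8 - 14}{21} A = \left(- \frac{1}{21}\right) \left(-27\right) A = \frac{9 A}{7}$)
$- I{\left(-889,r{\left(-4,D \right)} \right)} = - \frac{9 \left(-889\right)}{7} = \left(-1\right) \left(-1143\right) = 1143$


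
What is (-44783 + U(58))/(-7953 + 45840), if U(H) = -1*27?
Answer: -44810/37887 ≈ -1.1827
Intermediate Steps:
U(H) = -27
(-44783 + U(58))/(-7953 + 45840) = (-44783 - 27)/(-7953 + 45840) = -44810/37887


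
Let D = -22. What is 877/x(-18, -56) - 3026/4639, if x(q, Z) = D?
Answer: -4134975/102058 ≈ -40.516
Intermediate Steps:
x(q, Z) = -22
877/x(-18, -56) - 3026/4639 = 877/(-22) - 3026/4639 = 877*(-1/22) - 3026*1/4639 = -877/22 - 3026/4639 = -4134975/102058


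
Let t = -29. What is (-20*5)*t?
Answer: 2900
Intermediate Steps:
(-20*5)*t = -20*5*(-29) = -100*(-29) = 2900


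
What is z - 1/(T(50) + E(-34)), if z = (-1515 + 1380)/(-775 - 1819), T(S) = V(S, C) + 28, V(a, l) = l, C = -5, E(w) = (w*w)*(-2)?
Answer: 311609/5937666 ≈ 0.052480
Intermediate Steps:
E(w) = -2*w² (E(w) = w²*(-2) = -2*w²)
T(S) = 23 (T(S) = -5 + 28 = 23)
z = 135/2594 (z = -135/(-2594) = -135*(-1/2594) = 135/2594 ≈ 0.052043)
z - 1/(T(50) + E(-34)) = 135/2594 - 1/(23 - 2*(-34)²) = 135/2594 - 1/(23 - 2*1156) = 135/2594 - 1/(23 - 2312) = 135/2594 - 1/(-2289) = 135/2594 - 1*(-1/2289) = 135/2594 + 1/2289 = 311609/5937666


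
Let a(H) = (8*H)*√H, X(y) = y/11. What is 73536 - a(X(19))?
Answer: 73536 - 152*√209/121 ≈ 73518.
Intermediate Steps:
X(y) = y/11 (X(y) = y*(1/11) = y/11)
a(H) = 8*H^(3/2)
73536 - a(X(19)) = 73536 - 8*((1/11)*19)^(3/2) = 73536 - 8*(19/11)^(3/2) = 73536 - 8*19*√209/121 = 73536 - 152*√209/121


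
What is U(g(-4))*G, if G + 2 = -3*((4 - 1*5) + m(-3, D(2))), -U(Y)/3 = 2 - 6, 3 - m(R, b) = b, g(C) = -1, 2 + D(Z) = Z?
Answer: -96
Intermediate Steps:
D(Z) = -2 + Z
m(R, b) = 3 - b
U(Y) = 12 (U(Y) = -3*(2 - 6) = -3*(-4) = 12)
G = -8 (G = -2 - 3*((4 - 1*5) + (3 - (-2 + 2))) = -2 - 3*((4 - 5) + (3 - 1*0)) = -2 - 3*(-1 + (3 + 0)) = -2 - 3*(-1 + 3) = -2 - 3*2 = -2 - 6 = -8)
U(g(-4))*G = 12*(-8) = -96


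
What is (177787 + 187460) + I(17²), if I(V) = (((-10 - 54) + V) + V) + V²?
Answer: 449282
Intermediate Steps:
I(V) = -64 + V² + 2*V (I(V) = ((-64 + V) + V) + V² = (-64 + 2*V) + V² = -64 + V² + 2*V)
(177787 + 187460) + I(17²) = (177787 + 187460) + (-64 + (17²)² + 2*17²) = 365247 + (-64 + 289² + 2*289) = 365247 + (-64 + 83521 + 578) = 365247 + 84035 = 449282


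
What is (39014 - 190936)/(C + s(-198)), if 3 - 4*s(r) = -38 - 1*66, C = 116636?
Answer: -607688/466651 ≈ -1.3022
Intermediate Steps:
s(r) = 107/4 (s(r) = ¾ - (-38 - 1*66)/4 = ¾ - (-38 - 66)/4 = ¾ - ¼*(-104) = ¾ + 26 = 107/4)
(39014 - 190936)/(C + s(-198)) = (39014 - 190936)/(116636 + 107/4) = -151922/466651/4 = -151922*4/466651 = -607688/466651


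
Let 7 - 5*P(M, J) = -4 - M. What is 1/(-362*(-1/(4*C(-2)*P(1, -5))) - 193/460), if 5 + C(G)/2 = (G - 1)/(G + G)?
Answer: -11730/56959 ≈ -0.20594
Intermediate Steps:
P(M, J) = 11/5 + M/5 (P(M, J) = 7/5 - (-4 - M)/5 = 7/5 + (⅘ + M/5) = 11/5 + M/5)
C(G) = -10 + (-1 + G)/G (C(G) = -10 + 2*((G - 1)/(G + G)) = -10 + 2*((-1 + G)/((2*G))) = -10 + 2*((-1 + G)*(1/(2*G))) = -10 + 2*((-1 + G)/(2*G)) = -10 + (-1 + G)/G)
1/(-362*(-1/(4*C(-2)*P(1, -5))) - 193/460) = 1/(-362*(-1/(4*(-9 - 1/(-2))*(11/5 + (⅕)*1))) - 193/460) = 1/(-362*(-1/(4*(-9 - 1*(-½))*(11/5 + ⅕))) - 193*1/460) = 1/(-362*(-5/(48*(-9 + ½))) - 193/460) = 1/(-362/(-17/2*(-4)*(12/5)) - 193/460) = 1/(-362/(34*(12/5)) - 193/460) = 1/(-362/408/5 - 193/460) = 1/(-362*5/408 - 193/460) = 1/(-905/204 - 193/460) = 1/(-56959/11730) = -11730/56959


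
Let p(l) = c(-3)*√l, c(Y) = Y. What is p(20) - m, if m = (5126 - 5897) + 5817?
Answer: -5046 - 6*√5 ≈ -5059.4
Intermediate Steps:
p(l) = -3*√l
m = 5046 (m = -771 + 5817 = 5046)
p(20) - m = -6*√5 - 1*5046 = -6*√5 - 5046 = -5046 - 6*√5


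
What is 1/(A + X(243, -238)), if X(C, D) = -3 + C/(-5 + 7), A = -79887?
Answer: -2/159537 ≈ -1.2536e-5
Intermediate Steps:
X(C, D) = -3 + C/2
1/(A + X(243, -238)) = 1/(-79887 + (-3 + (½)*243)) = 1/(-79887 + (-3 + 243/2)) = 1/(-79887 + 237/2) = 1/(-159537/2) = -2/159537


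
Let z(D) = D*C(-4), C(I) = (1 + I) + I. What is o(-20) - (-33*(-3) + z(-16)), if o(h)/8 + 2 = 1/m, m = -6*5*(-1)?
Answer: -3401/15 ≈ -226.73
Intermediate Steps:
C(I) = 1 + 2*I
m = 30 (m = -30*(-1) = 30)
z(D) = -7*D (z(D) = D*(1 + 2*(-4)) = D*(1 - 8) = D*(-7) = -7*D)
o(h) = -236/15 (o(h) = -16 + 8/30 = -16 + 8*(1/30) = -16 + 4/15 = -236/15)
o(-20) - (-33*(-3) + z(-16)) = -236/15 - (-33*(-3) - 7*(-16)) = -236/15 - (99 + 112) = -236/15 - 1*211 = -236/15 - 211 = -3401/15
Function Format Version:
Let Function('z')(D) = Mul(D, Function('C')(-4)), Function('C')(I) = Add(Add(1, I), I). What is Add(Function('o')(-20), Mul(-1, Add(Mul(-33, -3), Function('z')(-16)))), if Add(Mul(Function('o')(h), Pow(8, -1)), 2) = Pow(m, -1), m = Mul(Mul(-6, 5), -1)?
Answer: Rational(-3401, 15) ≈ -226.73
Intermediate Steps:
Function('C')(I) = Add(1, Mul(2, I))
m = 30 (m = Mul(-30, -1) = 30)
Function('z')(D) = Mul(-7, D) (Function('z')(D) = Mul(D, Add(1, Mul(2, -4))) = Mul(D, Add(1, -8)) = Mul(D, -7) = Mul(-7, D))
Function('o')(h) = Rational(-236, 15) (Function('o')(h) = Add(-16, Mul(8, Pow(30, -1))) = Add(-16, Mul(8, Rational(1, 30))) = Add(-16, Rational(4, 15)) = Rational(-236, 15))
Add(Function('o')(-20), Mul(-1, Add(Mul(-33, -3), Function('z')(-16)))) = Add(Rational(-236, 15), Mul(-1, Add(Mul(-33, -3), Mul(-7, -16)))) = Add(Rational(-236, 15), Mul(-1, Add(99, 112))) = Add(Rational(-236, 15), Mul(-1, 211)) = Add(Rational(-236, 15), -211) = Rational(-3401, 15)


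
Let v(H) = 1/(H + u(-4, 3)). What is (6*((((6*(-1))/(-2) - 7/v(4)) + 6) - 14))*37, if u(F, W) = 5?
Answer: -15096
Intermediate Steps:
v(H) = 1/(5 + H) (v(H) = 1/(H + 5) = 1/(5 + H))
(6*((((6*(-1))/(-2) - 7/v(4)) + 6) - 14))*37 = (6*((((6*(-1))/(-2) - 7/(1/(5 + 4))) + 6) - 14))*37 = (6*(((-6*(-½) - 7/(1/9)) + 6) - 14))*37 = (6*(((3 - 7/⅑) + 6) - 14))*37 = (6*(((3 - 7*9) + 6) - 14))*37 = (6*(((3 - 63) + 6) - 14))*37 = (6*((-60 + 6) - 14))*37 = (6*(-54 - 14))*37 = (6*(-68))*37 = -408*37 = -15096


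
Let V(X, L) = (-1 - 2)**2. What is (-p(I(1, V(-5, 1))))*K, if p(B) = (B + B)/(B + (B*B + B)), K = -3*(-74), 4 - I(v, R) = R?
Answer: 148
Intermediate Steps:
V(X, L) = 9 (V(X, L) = (-3)**2 = 9)
I(v, R) = 4 - R
K = 222
p(B) = 2*B/(B**2 + 2*B) (p(B) = (2*B)/(B + (B**2 + B)) = (2*B)/(B + (B + B**2)) = (2*B)/(B**2 + 2*B) = 2*B/(B**2 + 2*B))
(-p(I(1, V(-5, 1))))*K = -2/(2 + (4 - 1*9))*222 = -2/(2 + (4 - 9))*222 = -2/(2 - 5)*222 = -2/(-3)*222 = -2*(-1)/3*222 = -1*(-2/3)*222 = (2/3)*222 = 148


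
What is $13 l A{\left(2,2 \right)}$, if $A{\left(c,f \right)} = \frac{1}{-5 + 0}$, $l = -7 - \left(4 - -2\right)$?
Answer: $\frac{169}{5} \approx 33.8$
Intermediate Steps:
$l = -13$ ($l = -7 - \left(4 + 2\right) = -7 - 6 = -13$)
$A{\left(c,f \right)} = - \frac{1}{5}$ ($A{\left(c,f \right)} = \frac{1}{-5} = - \frac{1}{5}$)
$13 l A{\left(2,2 \right)} = 13 \left(-13\right) \left(- \frac{1}{5}\right) = \left(-169\right) \left(- \frac{1}{5}\right) = \frac{169}{5}$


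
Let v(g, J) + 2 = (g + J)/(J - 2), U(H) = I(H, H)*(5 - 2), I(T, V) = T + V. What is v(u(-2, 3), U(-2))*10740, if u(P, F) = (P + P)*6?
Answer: 42960/7 ≈ 6137.1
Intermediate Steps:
U(H) = 6*H (U(H) = (H + H)*(5 - 2) = (2*H)*3 = 6*H)
u(P, F) = 12*P (u(P, F) = (2*P)*6 = 12*P)
v(g, J) = -2 + (J + g)/(-2 + J) (v(g, J) = -2 + (g + J)/(J - 2) = -2 + (J + g)/(-2 + J))
v(u(-2, 3), U(-2))*10740 = ((4 + 12*(-2) - 6*(-2))/(-2 + 6*(-2)))*10740 = ((4 - 24 - 1*(-12))/(-2 - 12))*10740 = ((4 - 24 + 12)/(-14))*10740 = -1/14*(-8)*10740 = (4/7)*10740 = 42960/7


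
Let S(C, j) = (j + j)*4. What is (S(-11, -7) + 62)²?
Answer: 36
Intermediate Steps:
S(C, j) = 8*j (S(C, j) = (2*j)*4 = 8*j)
(S(-11, -7) + 62)² = (8*(-7) + 62)² = (-56 + 62)² = 6² = 36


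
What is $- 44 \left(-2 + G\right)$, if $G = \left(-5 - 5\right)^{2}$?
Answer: $-4312$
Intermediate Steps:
$G = 100$ ($G = \left(-10\right)^{2} = 100$)
$- 44 \left(-2 + G\right) = - 44 \left(-2 + 100\right) = \left(-44\right) 98 = -4312$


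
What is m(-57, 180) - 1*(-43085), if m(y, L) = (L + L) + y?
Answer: 43388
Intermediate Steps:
m(y, L) = y + 2*L (m(y, L) = 2*L + y = y + 2*L)
m(-57, 180) - 1*(-43085) = (-57 + 2*180) - 1*(-43085) = (-57 + 360) + 43085 = 303 + 43085 = 43388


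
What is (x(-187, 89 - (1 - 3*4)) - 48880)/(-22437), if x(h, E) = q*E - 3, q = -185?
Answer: 7487/2493 ≈ 3.0032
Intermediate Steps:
x(h, E) = -3 - 185*E (x(h, E) = -185*E - 3 = -3 - 185*E)
(x(-187, 89 - (1 - 3*4)) - 48880)/(-22437) = ((-3 - 185*(89 - (1 - 3*4))) - 48880)/(-22437) = ((-3 - 185*(89 - (1 - 12))) - 48880)*(-1/22437) = ((-3 - 185*(89 - 1*(-11))) - 48880)*(-1/22437) = ((-3 - 185*(89 + 11)) - 48880)*(-1/22437) = ((-3 - 185*100) - 48880)*(-1/22437) = ((-3 - 18500) - 48880)*(-1/22437) = (-18503 - 48880)*(-1/22437) = -67383*(-1/22437) = 7487/2493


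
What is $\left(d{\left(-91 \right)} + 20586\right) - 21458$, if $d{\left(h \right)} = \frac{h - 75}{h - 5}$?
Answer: $- \frac{41773}{48} \approx -870.27$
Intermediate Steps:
$d{\left(h \right)} = \frac{-75 + h}{-5 + h}$
$\left(d{\left(-91 \right)} + 20586\right) - 21458 = \left(\frac{-75 - 91}{-5 - 91} + 20586\right) - 21458 = \left(\frac{1}{-96} \left(-166\right) + 20586\right) - 21458 = \left(\left(- \frac{1}{96}\right) \left(-166\right) + 20586\right) - 21458 = \left(\frac{83}{48} + 20586\right) - 21458 = \frac{988211}{48} - 21458 = - \frac{41773}{48}$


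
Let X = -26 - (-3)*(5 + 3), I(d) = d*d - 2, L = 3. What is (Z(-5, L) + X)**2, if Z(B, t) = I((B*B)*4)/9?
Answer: 99600400/81 ≈ 1.2296e+6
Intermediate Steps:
I(d) = -2 + d**2 (I(d) = d**2 - 2 = -2 + d**2)
Z(B, t) = -2/9 + 16*B**4/9 (Z(B, t) = (-2 + ((B*B)*4)**2)/9 = (-2 + (B**2*4)**2)*(1/9) = (-2 + (4*B**2)**2)*(1/9) = (-2 + 16*B**4)*(1/9) = -2/9 + 16*B**4/9)
X = -2 (X = -26 - (-3)*8 = -26 - 1*(-24) = -26 + 24 = -2)
(Z(-5, L) + X)**2 = ((-2/9 + (16/9)*(-5)**4) - 2)**2 = ((-2/9 + (16/9)*625) - 2)**2 = ((-2/9 + 10000/9) - 2)**2 = (9998/9 - 2)**2 = (9980/9)**2 = 99600400/81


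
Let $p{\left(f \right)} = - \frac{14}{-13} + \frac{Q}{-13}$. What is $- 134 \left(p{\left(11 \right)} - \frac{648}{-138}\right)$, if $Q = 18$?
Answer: $- \frac{175808}{299} \approx -587.99$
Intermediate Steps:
$p{\left(f \right)} = - \frac{4}{13}$ ($p{\left(f \right)} = - \frac{14}{-13} + \frac{18}{-13} = \left(-14\right) \left(- \frac{1}{13}\right) + 18 \left(- \frac{1}{13}\right) = \frac{14}{13} - \frac{18}{13} = - \frac{4}{13}$)
$- 134 \left(p{\left(11 \right)} - \frac{648}{-138}\right) = - 134 \left(- \frac{4}{13} - \frac{648}{-138}\right) = - 134 \left(- \frac{4}{13} - - \frac{108}{23}\right) = - 134 \left(- \frac{4}{13} + \frac{108}{23}\right) = \left(-134\right) \frac{1312}{299} = - \frac{175808}{299}$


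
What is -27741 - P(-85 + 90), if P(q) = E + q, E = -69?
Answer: -27677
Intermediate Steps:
P(q) = -69 + q
-27741 - P(-85 + 90) = -27741 - (-69 + (-85 + 90)) = -27741 - (-69 + 5) = -27741 - 1*(-64) = -27741 + 64 = -27677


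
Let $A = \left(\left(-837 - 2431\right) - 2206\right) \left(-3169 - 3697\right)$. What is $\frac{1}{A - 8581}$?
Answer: $\frac{1}{37575903} \approx 2.6613 \cdot 10^{-8}$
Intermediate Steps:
$A = 37584484$ ($A = \left(\left(-837 - 2431\right) - 2206\right) \left(-6866\right) = \left(-3268 - 2206\right) \left(-6866\right) = \left(-5474\right) \left(-6866\right) = 37584484$)
$\frac{1}{A - 8581} = \frac{1}{37584484 - 8581} = \frac{1}{37575903}$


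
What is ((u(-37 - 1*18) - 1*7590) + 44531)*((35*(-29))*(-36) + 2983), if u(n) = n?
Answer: 1457845378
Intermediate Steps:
((u(-37 - 1*18) - 1*7590) + 44531)*((35*(-29))*(-36) + 2983) = (((-37 - 1*18) - 1*7590) + 44531)*((35*(-29))*(-36) + 2983) = (((-37 - 18) - 7590) + 44531)*(-1015*(-36) + 2983) = ((-55 - 7590) + 44531)*(36540 + 2983) = (-7645 + 44531)*39523 = 36886*39523 = 1457845378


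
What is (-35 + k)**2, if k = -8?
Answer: 1849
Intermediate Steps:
(-35 + k)**2 = (-35 - 8)**2 = (-43)**2 = 1849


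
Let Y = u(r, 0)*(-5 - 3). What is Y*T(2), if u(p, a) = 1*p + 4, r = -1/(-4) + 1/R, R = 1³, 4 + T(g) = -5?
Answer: 378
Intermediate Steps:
T(g) = -9 (T(g) = -4 - 5 = -9)
R = 1
r = 5/4 (r = -1/(-4) + 1/1 = -1*(-¼) + 1*1 = ¼ + 1 = 5/4 ≈ 1.2500)
u(p, a) = 4 + p (u(p, a) = p + 4 = 4 + p)
Y = -42 (Y = (4 + 5/4)*(-5 - 3) = (21/4)*(-8) = -42)
Y*T(2) = -42*(-9) = 378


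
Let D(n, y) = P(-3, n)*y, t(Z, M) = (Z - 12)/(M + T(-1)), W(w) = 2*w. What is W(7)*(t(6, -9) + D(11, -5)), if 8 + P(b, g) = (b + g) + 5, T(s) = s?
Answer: -1708/5 ≈ -341.60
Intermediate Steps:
t(Z, M) = (-12 + Z)/(-1 + M) (t(Z, M) = (Z - 12)/(M - 1) = (-12 + Z)/(-1 + M))
P(b, g) = -3 + b + g (P(b, g) = -8 + ((b + g) + 5) = -8 + (5 + b + g) = -3 + b + g)
D(n, y) = y*(-6 + n) (D(n, y) = (-3 - 3 + n)*y = (-6 + n)*y = y*(-6 + n))
W(7)*(t(6, -9) + D(11, -5)) = (2*7)*((-12 + 6)/(-1 - 9) - 5*(-6 + 11)) = 14*(-6/(-10) - 5*5) = 14*(-1/10*(-6) - 25) = 14*(3/5 - 25) = 14*(-122/5) = -1708/5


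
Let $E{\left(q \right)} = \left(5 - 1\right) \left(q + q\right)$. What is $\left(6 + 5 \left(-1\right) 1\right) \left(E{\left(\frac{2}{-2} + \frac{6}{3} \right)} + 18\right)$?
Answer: $26$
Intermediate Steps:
$E{\left(q \right)} = 8 q$ ($E{\left(q \right)} = 4 \cdot 2 q = 8 q$)
$\left(6 + 5 \left(-1\right) 1\right) \left(E{\left(\frac{2}{-2} + \frac{6}{3} \right)} + 18\right) = \left(6 + 5 \left(-1\right) 1\right) \left(8 \left(\frac{2}{-2} + \frac{6}{3}\right) + 18\right) = \left(6 - 5\right) \left(8 \left(2 \left(- \frac{1}{2}\right) + 6 \cdot \frac{1}{3}\right) + 18\right) = \left(6 - 5\right) \left(8 \left(-1 + 2\right) + 18\right) = 1 \left(8 \cdot 1 + 18\right) = 1 \left(8 + 18\right) = 1 \cdot 26 = 26$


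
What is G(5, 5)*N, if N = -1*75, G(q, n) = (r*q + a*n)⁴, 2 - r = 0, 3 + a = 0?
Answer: -46875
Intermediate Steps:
a = -3 (a = -3 + 0 = -3)
r = 2 (r = 2 - 1*0 = 2 + 0 = 2)
G(q, n) = (-3*n + 2*q)⁴ (G(q, n) = (2*q - 3*n)⁴ = (-3*n + 2*q)⁴)
N = -75
G(5, 5)*N = (-2*5 + 3*5)⁴*(-75) = (-10 + 15)⁴*(-75) = 5⁴*(-75) = 625*(-75) = -46875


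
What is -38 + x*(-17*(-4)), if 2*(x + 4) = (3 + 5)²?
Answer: 1866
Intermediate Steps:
x = 28 (x = -4 + (3 + 5)²/2 = -4 + (½)*8² = -4 + (½)*64 = -4 + 32 = 28)
-38 + x*(-17*(-4)) = -38 + 28*(-17*(-4)) = -38 + 28*68 = -38 + 1904 = 1866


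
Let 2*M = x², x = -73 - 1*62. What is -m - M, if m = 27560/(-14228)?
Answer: -64812545/7114 ≈ -9110.6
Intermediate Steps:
m = -6890/3557 (m = 27560*(-1/14228) = -6890/3557 ≈ -1.9370)
x = -135 (x = -73 - 62 = -135)
M = 18225/2 (M = (½)*(-135)² = (½)*18225 = 18225/2 ≈ 9112.5)
-m - M = -1*(-6890/3557) - 1*18225/2 = 6890/3557 - 18225/2 = -64812545/7114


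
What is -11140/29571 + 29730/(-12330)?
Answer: -11294467/4051227 ≈ -2.7879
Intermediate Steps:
-11140/29571 + 29730/(-12330) = -11140*1/29571 + 29730*(-1/12330) = -11140/29571 - 991/411 = -11294467/4051227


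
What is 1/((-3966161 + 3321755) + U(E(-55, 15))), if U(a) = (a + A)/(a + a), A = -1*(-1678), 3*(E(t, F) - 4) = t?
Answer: -86/55423907 ≈ -1.5517e-6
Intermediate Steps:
E(t, F) = 4 + t/3
A = 1678
U(a) = (1678 + a)/(2*a) (U(a) = (a + 1678)/(a + a) = (1678 + a)/((2*a)) = (1678 + a)*(1/(2*a)) = (1678 + a)/(2*a))
1/((-3966161 + 3321755) + U(E(-55, 15))) = 1/((-3966161 + 3321755) + (1678 + (4 + (⅓)*(-55)))/(2*(4 + (⅓)*(-55)))) = 1/(-644406 + (1678 + (4 - 55/3))/(2*(4 - 55/3))) = 1/(-644406 + (1678 - 43/3)/(2*(-43/3))) = 1/(-644406 + (½)*(-3/43)*(4991/3)) = 1/(-644406 - 4991/86) = 1/(-55423907/86) = -86/55423907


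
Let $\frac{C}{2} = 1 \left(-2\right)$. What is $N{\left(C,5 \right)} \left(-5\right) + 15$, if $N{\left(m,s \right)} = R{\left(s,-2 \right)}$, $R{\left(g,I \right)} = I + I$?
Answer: $35$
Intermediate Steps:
$R{\left(g,I \right)} = 2 I$
$C = -4$ ($C = 2 \cdot 1 \left(-2\right) = 2 \left(-2\right) = -4$)
$N{\left(m,s \right)} = -4$ ($N{\left(m,s \right)} = 2 \left(-2\right) = -4$)
$N{\left(C,5 \right)} \left(-5\right) + 15 = \left(-4\right) \left(-5\right) + 15 = 20 + 15 = 35$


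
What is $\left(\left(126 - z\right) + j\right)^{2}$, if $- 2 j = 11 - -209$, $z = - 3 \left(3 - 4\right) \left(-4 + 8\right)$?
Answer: $16$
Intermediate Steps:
$z = 12$ ($z = - 3 \left(\left(-1\right) 4\right) = \left(-3\right) \left(-4\right) = 12$)
$j = -110$ ($j = - \frac{11 - -209}{2} = - \frac{11 + 209}{2} = \left(- \frac{1}{2}\right) 220 = -110$)
$\left(\left(126 - z\right) + j\right)^{2} = \left(\left(126 - 12\right) - 110\right)^{2} = \left(114 - 110\right)^{2} = 4^{2} = 16$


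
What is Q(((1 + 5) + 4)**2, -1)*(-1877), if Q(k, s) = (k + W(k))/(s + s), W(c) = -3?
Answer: 182069/2 ≈ 91035.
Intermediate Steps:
Q(k, s) = (-3 + k)/(2*s) (Q(k, s) = (k - 3)/(s + s) = (-3 + k)/((2*s)) = (-3 + k)*(1/(2*s)) = (-3 + k)/(2*s))
Q(((1 + 5) + 4)**2, -1)*(-1877) = ((1/2)*(-3 + ((1 + 5) + 4)**2)/(-1))*(-1877) = ((1/2)*(-1)*(-3 + (6 + 4)**2))*(-1877) = ((1/2)*(-1)*(-3 + 10**2))*(-1877) = ((1/2)*(-1)*(-3 + 100))*(-1877) = ((1/2)*(-1)*97)*(-1877) = -97/2*(-1877) = 182069/2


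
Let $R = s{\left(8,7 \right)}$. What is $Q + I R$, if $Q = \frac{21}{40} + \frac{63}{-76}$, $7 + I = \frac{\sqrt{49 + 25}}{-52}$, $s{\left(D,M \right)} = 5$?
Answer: $- \frac{26831}{760} - \frac{5 \sqrt{74}}{52} \approx -36.131$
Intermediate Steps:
$R = 5$
$I = -7 - \frac{\sqrt{74}}{52}$ ($I = -7 + \frac{\sqrt{49 + 25}}{-52} = -7 + \sqrt{74} \left(- \frac{1}{52}\right) = -7 - \frac{\sqrt{74}}{52} \approx -7.1654$)
$Q = - \frac{231}{760}$ ($Q = 21 \cdot \frac{1}{40} + 63 \left(- \frac{1}{76}\right) = \frac{21}{40} - \frac{63}{76} = - \frac{231}{760} \approx -0.30395$)
$Q + I R = - \frac{231}{760} + \left(-7 - \frac{\sqrt{74}}{52}\right) 5 = - \frac{231}{760} - \left(35 + \frac{5 \sqrt{74}}{52}\right) = - \frac{26831}{760} - \frac{5 \sqrt{74}}{52}$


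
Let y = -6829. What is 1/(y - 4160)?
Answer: -1/10989 ≈ -9.1000e-5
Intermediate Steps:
1/(y - 4160) = 1/(-6829 - 4160) = 1/(-10989) = -1/10989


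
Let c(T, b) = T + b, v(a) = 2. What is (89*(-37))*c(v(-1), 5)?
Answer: -23051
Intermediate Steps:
(89*(-37))*c(v(-1), 5) = (89*(-37))*(2 + 5) = -3293*7 = -23051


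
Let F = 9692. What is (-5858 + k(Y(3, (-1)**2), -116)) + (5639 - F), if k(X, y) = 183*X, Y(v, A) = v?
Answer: -9362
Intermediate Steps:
(-5858 + k(Y(3, (-1)**2), -116)) + (5639 - F) = (-5858 + 183*3) + (5639 - 1*9692) = (-5858 + 549) + (5639 - 9692) = -5309 - 4053 = -9362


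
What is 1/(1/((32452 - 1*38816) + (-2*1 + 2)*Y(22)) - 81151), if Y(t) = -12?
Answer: -6364/516444965 ≈ -1.2323e-5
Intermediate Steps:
1/(1/((32452 - 1*38816) + (-2*1 + 2)*Y(22)) - 81151) = 1/(1/((32452 - 1*38816) + (-2*1 + 2)*(-12)) - 81151) = 1/(1/((32452 - 38816) + (-2 + 2)*(-12)) - 81151) = 1/(1/(-6364 + 0*(-12)) - 81151) = 1/(1/(-6364 + 0) - 81151) = 1/(1/(-6364) - 81151) = 1/(-1/6364 - 81151) = 1/(-516444965/6364) = -6364/516444965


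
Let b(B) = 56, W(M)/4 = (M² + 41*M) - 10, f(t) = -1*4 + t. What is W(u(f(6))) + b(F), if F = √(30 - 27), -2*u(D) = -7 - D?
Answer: 835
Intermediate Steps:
f(t) = -4 + t
u(D) = 7/2 + D/2 (u(D) = -(-7 - D)/2 = 7/2 + D/2)
F = √3 ≈ 1.7320
W(M) = -40 + 4*M² + 164*M (W(M) = 4*((M² + 41*M) - 10) = 4*(-10 + M² + 41*M) = -40 + 4*M² + 164*M)
W(u(f(6))) + b(F) = (-40 + 4*(7/2 + (-4 + 6)/2)² + 164*(7/2 + (-4 + 6)/2)) + 56 = (-40 + 4*(7/2 + (½)*2)² + 164*(7/2 + (½)*2)) + 56 = (-40 + 4*(7/2 + 1)² + 164*(7/2 + 1)) + 56 = (-40 + 4*(9/2)² + 164*(9/2)) + 56 = (-40 + 4*(81/4) + 738) + 56 = (-40 + 81 + 738) + 56 = 779 + 56 = 835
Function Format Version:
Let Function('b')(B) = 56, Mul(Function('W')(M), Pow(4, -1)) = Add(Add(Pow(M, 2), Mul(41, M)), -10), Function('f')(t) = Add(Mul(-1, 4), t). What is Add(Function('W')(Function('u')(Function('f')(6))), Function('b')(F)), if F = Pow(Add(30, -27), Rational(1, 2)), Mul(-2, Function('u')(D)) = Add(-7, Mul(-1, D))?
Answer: 835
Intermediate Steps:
Function('f')(t) = Add(-4, t)
Function('u')(D) = Add(Rational(7, 2), Mul(Rational(1, 2), D)) (Function('u')(D) = Mul(Rational(-1, 2), Add(-7, Mul(-1, D))) = Add(Rational(7, 2), Mul(Rational(1, 2), D)))
F = Pow(3, Rational(1, 2)) ≈ 1.7320
Function('W')(M) = Add(-40, Mul(4, Pow(M, 2)), Mul(164, M)) (Function('W')(M) = Mul(4, Add(Add(Pow(M, 2), Mul(41, M)), -10)) = Mul(4, Add(-10, Pow(M, 2), Mul(41, M))) = Add(-40, Mul(4, Pow(M, 2)), Mul(164, M)))
Add(Function('W')(Function('u')(Function('f')(6))), Function('b')(F)) = Add(Add(-40, Mul(4, Pow(Add(Rational(7, 2), Mul(Rational(1, 2), Add(-4, 6))), 2)), Mul(164, Add(Rational(7, 2), Mul(Rational(1, 2), Add(-4, 6))))), 56) = Add(Add(-40, Mul(4, Pow(Add(Rational(7, 2), Mul(Rational(1, 2), 2)), 2)), Mul(164, Add(Rational(7, 2), Mul(Rational(1, 2), 2)))), 56) = Add(Add(-40, Mul(4, Pow(Add(Rational(7, 2), 1), 2)), Mul(164, Add(Rational(7, 2), 1))), 56) = Add(Add(-40, Mul(4, Pow(Rational(9, 2), 2)), Mul(164, Rational(9, 2))), 56) = Add(Add(-40, Mul(4, Rational(81, 4)), 738), 56) = Add(Add(-40, 81, 738), 56) = Add(779, 56) = 835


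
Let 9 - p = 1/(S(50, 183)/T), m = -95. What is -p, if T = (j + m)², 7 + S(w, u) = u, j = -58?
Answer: 21825/176 ≈ 124.01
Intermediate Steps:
S(w, u) = -7 + u
T = 23409 (T = (-58 - 95)² = (-153)² = 23409)
p = -21825/176 (p = 9 - 1/((-7 + 183)/23409) = 9 - 1/(176*(1/23409)) = 9 - 1/176/23409 = 9 - 1*23409/176 = 9 - 23409/176 = -21825/176 ≈ -124.01)
-p = -1*(-21825/176) = 21825/176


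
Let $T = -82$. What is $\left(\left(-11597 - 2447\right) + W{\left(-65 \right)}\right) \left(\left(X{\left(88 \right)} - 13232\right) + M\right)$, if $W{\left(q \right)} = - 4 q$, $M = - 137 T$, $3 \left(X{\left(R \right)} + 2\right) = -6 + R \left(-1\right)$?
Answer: $\frac{83999696}{3} \approx 2.8 \cdot 10^{7}$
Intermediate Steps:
$X{\left(R \right)} = -4 - \frac{R}{3}$ ($X{\left(R \right)} = -2 + \frac{-6 + R \left(-1\right)}{3} = -2 + \frac{-6 - R}{3} = -2 - \left(2 + \frac{R}{3}\right) = -4 - \frac{R}{3}$)
$M = 11234$ ($M = \left(-137\right) \left(-82\right) = 11234$)
$\left(\left(-11597 - 2447\right) + W{\left(-65 \right)}\right) \left(\left(X{\left(88 \right)} - 13232\right) + M\right) = \left(\left(-11597 - 2447\right) - -260\right) \left(\left(\left(-4 - \frac{88}{3}\right) - 13232\right) + 11234\right) = \left(\left(-11597 - 2447\right) + 260\right) \left(\left(\left(-4 - \frac{88}{3}\right) - 13232\right) + 11234\right) = \left(-14044 + 260\right) \left(\left(- \frac{100}{3} - 13232\right) + 11234\right) = - 13784 \left(- \frac{39796}{3} + 11234\right) = \left(-13784\right) \left(- \frac{6094}{3}\right) = \frac{83999696}{3}$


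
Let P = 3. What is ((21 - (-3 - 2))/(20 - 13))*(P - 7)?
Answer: -104/7 ≈ -14.857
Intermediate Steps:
((21 - (-3 - 2))/(20 - 13))*(P - 7) = ((21 - (-3 - 2))/(20 - 13))*(3 - 7) = ((21 - 1*(-5))/7)*(-4) = ((21 + 5)*(⅐))*(-4) = (26*(⅐))*(-4) = (26/7)*(-4) = -104/7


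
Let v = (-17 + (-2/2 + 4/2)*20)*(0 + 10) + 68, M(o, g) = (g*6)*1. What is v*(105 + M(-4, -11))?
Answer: 3822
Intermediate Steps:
M(o, g) = 6*g (M(o, g) = (6*g)*1 = 6*g)
v = 98 (v = (-17 + (-2*½ + 4*(½))*20)*10 + 68 = (-17 + (-1 + 2)*20)*10 + 68 = (-17 + 1*20)*10 + 68 = (-17 + 20)*10 + 68 = 3*10 + 68 = 30 + 68 = 98)
v*(105 + M(-4, -11)) = 98*(105 + 6*(-11)) = 98*(105 - 66) = 98*39 = 3822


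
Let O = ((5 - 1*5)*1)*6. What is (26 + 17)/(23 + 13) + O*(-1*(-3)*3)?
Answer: 43/36 ≈ 1.1944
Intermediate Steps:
O = 0 (O = ((5 - 5)*1)*6 = (0*1)*6 = 0*6 = 0)
(26 + 17)/(23 + 13) + O*(-1*(-3)*3) = (26 + 17)/(23 + 13) + 0*(-1*(-3)*3) = 43/36 + 0*(3*3) = 43*(1/36) + 0*9 = 43/36 + 0 = 43/36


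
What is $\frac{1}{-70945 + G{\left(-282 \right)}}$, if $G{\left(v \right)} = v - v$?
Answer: $- \frac{1}{70945} \approx -1.4095 \cdot 10^{-5}$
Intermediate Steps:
$G{\left(v \right)} = 0$
$\frac{1}{-70945 + G{\left(-282 \right)}} = \frac{1}{-70945 + 0} = \frac{1}{-70945} = - \frac{1}{70945}$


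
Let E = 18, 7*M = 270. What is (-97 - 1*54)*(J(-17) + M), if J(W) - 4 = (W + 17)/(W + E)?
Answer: -44998/7 ≈ -6428.3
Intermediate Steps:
M = 270/7 (M = (1/7)*270 = 270/7 ≈ 38.571)
J(W) = 4 + (17 + W)/(18 + W) (J(W) = 4 + (W + 17)/(W + 18) = 4 + (17 + W)/(18 + W))
(-97 - 1*54)*(J(-17) + M) = (-97 - 1*54)*((89 + 5*(-17))/(18 - 17) + 270/7) = (-97 - 54)*((89 - 85)/1 + 270/7) = -151*(1*4 + 270/7) = -151*(4 + 270/7) = -151*298/7 = -44998/7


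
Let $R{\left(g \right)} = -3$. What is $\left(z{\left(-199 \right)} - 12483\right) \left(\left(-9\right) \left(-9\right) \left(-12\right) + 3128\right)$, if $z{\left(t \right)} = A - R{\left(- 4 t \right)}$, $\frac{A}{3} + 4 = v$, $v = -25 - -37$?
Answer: $-26855136$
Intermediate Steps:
$v = 12$ ($v = -25 + 37 = 12$)
$A = 24$ ($A = -12 + 3 \cdot 12 = -12 + 36 = 24$)
$z{\left(t \right)} = 27$ ($z{\left(t \right)} = 24 - -3 = 24 + 3 = 27$)
$\left(z{\left(-199 \right)} - 12483\right) \left(\left(-9\right) \left(-9\right) \left(-12\right) + 3128\right) = \left(27 - 12483\right) \left(\left(-9\right) \left(-9\right) \left(-12\right) + 3128\right) = - 12456 \left(81 \left(-12\right) + 3128\right) = - 12456 \left(-972 + 3128\right) = \left(-12456\right) 2156 = -26855136$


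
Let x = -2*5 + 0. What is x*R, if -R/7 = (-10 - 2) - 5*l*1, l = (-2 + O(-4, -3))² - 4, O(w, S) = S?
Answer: -8190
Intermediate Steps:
x = -10 (x = -10 + 0 = -10)
l = 21 (l = (-2 - 3)² - 4 = (-5)² - 4 = 25 - 4 = 21)
R = 819 (R = -7*((-10 - 2) - 5*21*1) = -7*(-12 - 105*1) = -7*(-12 - 105) = -7*(-117) = 819)
x*R = -10*819 = -8190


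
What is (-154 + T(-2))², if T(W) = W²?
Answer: 22500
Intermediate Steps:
(-154 + T(-2))² = (-154 + (-2)²)² = (-154 + 4)² = (-150)² = 22500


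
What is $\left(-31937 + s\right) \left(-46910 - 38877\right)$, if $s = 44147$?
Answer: $-1047459270$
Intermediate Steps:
$\left(-31937 + s\right) \left(-46910 - 38877\right) = \left(-31937 + 44147\right) \left(-46910 - 38877\right) = 12210 \left(-85787\right) = -1047459270$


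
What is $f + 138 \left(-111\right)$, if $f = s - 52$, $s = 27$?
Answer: $-15343$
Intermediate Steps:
$f = -25$ ($f = 27 - 52 = -25$)
$f + 138 \left(-111\right) = -25 + 138 \left(-111\right) = -25 - 15318 = -15343$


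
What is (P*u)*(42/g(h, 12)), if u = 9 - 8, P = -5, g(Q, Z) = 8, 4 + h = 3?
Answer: -105/4 ≈ -26.250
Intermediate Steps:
h = -1 (h = -4 + 3 = -1)
u = 1
(P*u)*(42/g(h, 12)) = (-5*1)*(42/8) = -210/8 = -5*21/4 = -105/4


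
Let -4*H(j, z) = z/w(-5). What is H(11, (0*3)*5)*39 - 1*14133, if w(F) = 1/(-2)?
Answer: -14133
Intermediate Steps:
w(F) = -1/2
H(j, z) = z/2 (H(j, z) = -z/(4*(-1/2)) = -z*(-2)/4 = -(-1)*z/2 = z/2)
H(11, (0*3)*5)*39 - 1*14133 = (((0*3)*5)/2)*39 - 1*14133 = ((0*5)/2)*39 - 14133 = ((1/2)*0)*39 - 14133 = 0*39 - 14133 = 0 - 14133 = -14133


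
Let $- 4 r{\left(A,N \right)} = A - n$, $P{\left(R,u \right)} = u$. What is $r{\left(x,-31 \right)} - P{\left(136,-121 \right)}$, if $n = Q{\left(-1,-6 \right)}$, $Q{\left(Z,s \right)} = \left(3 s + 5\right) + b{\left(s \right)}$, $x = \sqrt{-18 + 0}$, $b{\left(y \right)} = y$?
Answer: $\frac{465}{4} - \frac{3 i \sqrt{2}}{4} \approx 116.25 - 1.0607 i$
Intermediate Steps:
$x = 3 i \sqrt{2}$ ($x = \sqrt{-18} = 3 i \sqrt{2} \approx 4.2426 i$)
$Q{\left(Z,s \right)} = 5 + 4 s$ ($Q{\left(Z,s \right)} = \left(3 s + 5\right) + s = \left(5 + 3 s\right) + s = 5 + 4 s$)
$n = -19$ ($n = 5 + 4 \left(-6\right) = 5 - 24 = -19$)
$r{\left(A,N \right)} = - \frac{19}{4} - \frac{A}{4}$ ($r{\left(A,N \right)} = - \frac{A - -19}{4} = - \frac{A + 19}{4} = - \frac{19 + A}{4} = - \frac{19}{4} - \frac{A}{4}$)
$r{\left(x,-31 \right)} - P{\left(136,-121 \right)} = \left(- \frac{19}{4} - \frac{3 i \sqrt{2}}{4}\right) - -121 = \left(- \frac{19}{4} - \frac{3 i \sqrt{2}}{4}\right) + 121 = \frac{465}{4} - \frac{3 i \sqrt{2}}{4}$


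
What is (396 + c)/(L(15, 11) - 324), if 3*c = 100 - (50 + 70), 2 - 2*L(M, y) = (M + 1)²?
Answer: -1168/1353 ≈ -0.86327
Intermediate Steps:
L(M, y) = 1 - (1 + M)²/2 (L(M, y) = 1 - (M + 1)²/2 = 1 - (1 + M)²/2)
c = -20/3 (c = (100 - (50 + 70))/3 = (100 - 1*120)/3 = (100 - 120)/3 = (⅓)*(-20) = -20/3 ≈ -6.6667)
(396 + c)/(L(15, 11) - 324) = (396 - 20/3)/((1 - (1 + 15)²/2) - 324) = 1168/(3*((1 - ½*16²) - 324)) = 1168/(3*((1 - ½*256) - 324)) = 1168/(3*((1 - 128) - 324)) = 1168/(3*(-127 - 324)) = (1168/3)/(-451) = (1168/3)*(-1/451) = -1168/1353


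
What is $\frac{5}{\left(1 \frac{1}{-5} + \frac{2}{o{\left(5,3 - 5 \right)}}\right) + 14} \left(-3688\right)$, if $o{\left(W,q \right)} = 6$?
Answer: $- \frac{69150}{53} \approx -1304.7$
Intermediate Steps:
$\frac{5}{\left(1 \frac{1}{-5} + \frac{2}{o{\left(5,3 - 5 \right)}}\right) + 14} \left(-3688\right) = \frac{5}{\left(1 \frac{1}{-5} + \frac{2}{6}\right) + 14} \left(-3688\right) = \frac{5}{\left(1 \left(- \frac{1}{5}\right) + 2 \cdot \frac{1}{6}\right) + 14} \left(-3688\right) = \frac{5}{\left(- \frac{1}{5} + \frac{1}{3}\right) + 14} \left(-3688\right) = \frac{5}{\frac{2}{15} + 14} \left(-3688\right) = \frac{5}{\frac{212}{15}} \left(-3688\right) = 5 \cdot \frac{15}{212} \left(-3688\right) = \frac{75}{212} \left(-3688\right) = - \frac{69150}{53}$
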